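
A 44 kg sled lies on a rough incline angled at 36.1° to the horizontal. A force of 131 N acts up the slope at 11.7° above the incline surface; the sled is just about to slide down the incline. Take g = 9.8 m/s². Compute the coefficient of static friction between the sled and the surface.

μ ≈ 0.391

On the verge of sliding down the incline, friction is at its maximum μN and acts up the slope.
Perpendicular to incline: N = W cos 36.1° − P sin 11.7° = 348.4 − 26.57 = 321.8 N.
Along incline: P cos 11.7° + μN = W sin 36.1° → μ = (W sin 36.1° − P cos 11.7°) / N = 0.3908.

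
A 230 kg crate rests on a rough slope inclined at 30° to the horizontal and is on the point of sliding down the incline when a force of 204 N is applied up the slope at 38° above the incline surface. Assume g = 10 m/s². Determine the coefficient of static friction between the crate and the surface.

On the verge of sliding down the incline, friction is at its maximum μN and acts up the slope.
Perpendicular to incline: N = W cos 30° − P sin 38° = 1992 − 125.6 = 1866 N.
Along incline: P cos 38° + μN = W sin 30° → μ = (W sin 30° − P cos 38°) / N = 0.5301.

μ ≈ 0.530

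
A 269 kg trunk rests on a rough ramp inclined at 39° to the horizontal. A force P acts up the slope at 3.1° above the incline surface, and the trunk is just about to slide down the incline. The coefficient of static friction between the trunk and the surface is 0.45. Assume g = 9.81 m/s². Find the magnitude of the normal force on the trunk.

On the verge of sliding down the incline, friction equals μN and acts up the slope.
Perpendicular: N + P sin 3.1° = W cos 39° = 2051 N.
Along incline: P cos 3.1° + μN = W sin 39° with W sin 39° = 1661 N.
Solving the pair for P and N: P = 757.4 N, N = 2010 N (and f = μN = 904.4 N).

N ≈ 2010 N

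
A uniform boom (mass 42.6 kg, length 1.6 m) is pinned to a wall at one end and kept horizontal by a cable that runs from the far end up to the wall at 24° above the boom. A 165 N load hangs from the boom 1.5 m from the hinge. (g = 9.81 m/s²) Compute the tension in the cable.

Take torques about the hinge: T sin 24° · 1.6 = 42.6×9.81×0.8 + 165×1.5 = 581.82 N·m.
So T = 581.82 / (0.4067 × 1.6) = 894.04 N.

T ≈ 894 N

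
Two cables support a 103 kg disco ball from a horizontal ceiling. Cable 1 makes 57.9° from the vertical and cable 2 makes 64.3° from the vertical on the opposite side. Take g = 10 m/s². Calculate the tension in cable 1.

T_1 ≈ 1100 N

Angles from the horizontal: cable 1 is 90° − 57.9° = 32.1°, cable 2 is 90° − 64.3° = 25.7°.
Weight W = 103 × 10 = 1030 N acts straight down.
Horizontal: T_1 cos 32.1° = T_2 cos 25.7°  →  T_2 = 0.9401 T_1.
Vertical: T_1 sin 32.1° + T_2 sin 25.7° = 1030.
Substituting the horizontal relation into the vertical equation gives 0.9391 T_1 = 1030, so T_1 = 1097 N.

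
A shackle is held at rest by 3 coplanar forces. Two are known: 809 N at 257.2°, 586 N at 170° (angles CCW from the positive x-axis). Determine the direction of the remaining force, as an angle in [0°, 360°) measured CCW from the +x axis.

Sum the known components: ΣF_x = -756.3 N, ΣF_y = -687.1 N.
For equilibrium the remaining force must supply (−ΣF_x, −ΣF_y) = (756.3, 687.1) N.
Magnitude = √((756.3)² + (687.1)²) = 1022 N; direction = atan2(687.1, 756.3) = 42.3°.

θ ≈ 42.3°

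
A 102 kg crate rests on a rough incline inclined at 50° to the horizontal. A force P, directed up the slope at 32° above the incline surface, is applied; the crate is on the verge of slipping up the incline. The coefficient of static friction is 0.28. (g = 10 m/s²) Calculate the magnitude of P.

On the verge of sliding up the incline, friction equals μN and acts down the slope.
Perpendicular: N + P sin 32° = W cos 50° = 655.6 N.
Along incline: P cos 32° = W sin 50° + μN  with W sin 50° = 781.4 N.
Solving the pair for P and N: P = 968.4 N, N = 142.5 N (and f = μN = 39.89 N).

P ≈ 968 N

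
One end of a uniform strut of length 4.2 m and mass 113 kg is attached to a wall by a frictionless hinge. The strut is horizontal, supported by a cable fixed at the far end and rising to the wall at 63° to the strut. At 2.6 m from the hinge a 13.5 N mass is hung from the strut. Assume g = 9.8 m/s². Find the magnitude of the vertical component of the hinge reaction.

|H_y| ≈ 559 N

Take torques about the hinge: T sin 63° · 4.2 = 113×9.8×2.1 + 13.5×2.6 = 2360.6 N·m.
So T = 2360.6 / (0.8910 × 4.2) = 630.81 N.
ΣF_y = 0: H_y = (113×9.8 + 13.5) − T sin 63° = 1120.9 − 562.06 = 558.84 N.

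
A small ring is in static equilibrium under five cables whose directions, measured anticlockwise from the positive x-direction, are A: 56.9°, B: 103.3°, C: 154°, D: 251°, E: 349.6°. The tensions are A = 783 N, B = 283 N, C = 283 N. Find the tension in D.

T_D ≈ 1070 N

Resolve: ΣF_x = 783 cos 56.9° + 283 cos 103.3° + 283 cos 154° + T_D cos 251° + T_E cos 349.6° = 0.
        ΣF_y = 783 sin 56.9° + 283 sin 103.3° + 283 sin 154° + T_D sin 251° + T_E sin 349.6° = 0.
The known terms sum to (108.1, 1055) N, so -0.3256 T_D + 0.9836 T_E = -108.1 and -0.9455 T_D − 0.1805 T_E = -1055.
Solving simultaneously: T_D = 1070 N, T_E = 244.1 N.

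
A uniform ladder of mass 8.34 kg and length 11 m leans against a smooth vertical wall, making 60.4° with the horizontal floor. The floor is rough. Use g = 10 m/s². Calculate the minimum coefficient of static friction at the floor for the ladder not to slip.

ΣF_y = 0: N_floor = 8.34×10 = 83.4 N.
Torques about the foot: N_wall · 11 sin 60.4° = 8.34×10×5.5 cos 60.4° → N_wall = 23.689 N.
ΣF_x = 0: f_floor = N_wall = 23.689 N.
μ_min = f_floor / N_floor = 23.689 / 83.4 = 0.284.

μ_min ≈ 0.284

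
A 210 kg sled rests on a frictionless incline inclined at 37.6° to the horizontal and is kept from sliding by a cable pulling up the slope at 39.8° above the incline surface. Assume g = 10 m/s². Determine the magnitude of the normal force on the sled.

Take axes along and perpendicular to the incline. Weight components: W sin 37.6° = 1281 N down-slope, W cos 37.6° = 1664 N into the surface.
Along incline: T cos 39.8° = W sin 37.6° → T = 1668 N.
Perpendicular: N = W cos 37.6° − T sin 39.8° = 596.3 N.

N ≈ 596 N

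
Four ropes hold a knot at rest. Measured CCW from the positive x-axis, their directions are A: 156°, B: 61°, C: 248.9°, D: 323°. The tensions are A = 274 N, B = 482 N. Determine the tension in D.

T_D ≈ 216 N

Resolve: ΣF_x = 274 cos 156° + 482 cos 61° + T_C cos 248.9° + T_D cos 323° = 0.
        ΣF_y = 274 sin 156° + 482 sin 61° + T_C sin 248.9° + T_D sin 323° = 0.
The known terms sum to (-16.63, 533) N, so -0.3600 T_C + 0.7986 T_D = 16.63 and -0.9330 T_C − 0.6018 T_D = -533.
Solving simultaneously: T_C = 432.2 N, T_D = 215.7 N.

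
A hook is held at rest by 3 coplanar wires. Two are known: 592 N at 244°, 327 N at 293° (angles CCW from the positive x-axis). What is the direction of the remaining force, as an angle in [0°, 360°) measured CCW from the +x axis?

Sum the known components: ΣF_x = -131.7 N, ΣF_y = -833.1 N.
For equilibrium the remaining force must supply (−ΣF_x, −ΣF_y) = (131.7, 833.1) N.
Magnitude = √((131.7)² + (833.1)²) = 843.4 N; direction = atan2(833.1, 131.7) = 81.0°.

θ ≈ 81°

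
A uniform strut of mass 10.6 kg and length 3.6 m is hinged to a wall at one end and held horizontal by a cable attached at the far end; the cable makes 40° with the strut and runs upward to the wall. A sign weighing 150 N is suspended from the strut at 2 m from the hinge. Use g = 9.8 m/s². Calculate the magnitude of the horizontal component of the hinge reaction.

H_x ≈ 161 N

Take torques about the hinge: T sin 40° · 3.6 = 10.6×9.8×1.8 + 150×2 = 486.98 N·m.
So T = 486.98 / (0.6428 × 3.6) = 210.45 N.
ΣF_x = 0: H_x = T cos 40° = 161.21 N.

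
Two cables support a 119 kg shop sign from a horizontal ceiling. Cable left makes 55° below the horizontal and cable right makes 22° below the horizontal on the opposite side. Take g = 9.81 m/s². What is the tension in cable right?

Weight W = 119 × 9.81 = 1167 N acts straight down.
Horizontal: T_left cos 55° = T_right cos 22°  →  T_left = 1.616 T_right.
Vertical: T_left sin 55° + T_right sin 22° = 1167.
Substituting the horizontal relation into the vertical equation gives 1.699 T_right = 1167, so T_right = 687.2 N.

T_right ≈ 687 N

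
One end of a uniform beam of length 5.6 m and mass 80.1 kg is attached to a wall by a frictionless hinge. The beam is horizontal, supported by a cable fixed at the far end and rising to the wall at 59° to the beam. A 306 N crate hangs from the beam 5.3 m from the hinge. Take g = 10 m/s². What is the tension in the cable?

Take torques about the hinge: T sin 59° · 5.6 = 80.1×10×2.8 + 306×5.3 = 3864.6 N·m.
So T = 3864.6 / (0.8572 × 5.6) = 805.1 N.

T ≈ 805 N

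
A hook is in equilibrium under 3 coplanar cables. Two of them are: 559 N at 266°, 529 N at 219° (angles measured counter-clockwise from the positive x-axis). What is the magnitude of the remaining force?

F ≈ 998 N

Sum the known components: ΣF_x = -450.1 N, ΣF_y = -890.5 N.
For equilibrium the remaining force must supply (−ΣF_x, −ΣF_y) = (450.1, 890.5) N.
Magnitude = √((450.1)² + (890.5)²) = 997.8 N; direction = atan2(890.5, 450.1) = 63.2°.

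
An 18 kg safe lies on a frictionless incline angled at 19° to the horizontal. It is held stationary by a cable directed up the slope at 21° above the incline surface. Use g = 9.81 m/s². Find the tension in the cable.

Take axes along and perpendicular to the incline. Weight components: W sin 19° = 57.49 N down-slope, W cos 19° = 167 N into the surface.
Along incline: T cos 21° = W sin 19° → T = 61.58 N.
Perpendicular: N = W cos 19° − T sin 21° = 144.9 N.

T ≈ 61.6 N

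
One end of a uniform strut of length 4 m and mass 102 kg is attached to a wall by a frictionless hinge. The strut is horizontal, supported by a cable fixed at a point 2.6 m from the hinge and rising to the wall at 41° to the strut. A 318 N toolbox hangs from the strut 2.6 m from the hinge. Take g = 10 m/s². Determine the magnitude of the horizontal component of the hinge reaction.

H_x ≈ 1270 N

Take torques about the hinge: T sin 41° · 2.6 = 102×10×2 + 318×2.6 = 2866.8 N·m.
So T = 2866.8 / (0.6561 × 2.6) = 1680.7 N.
ΣF_x = 0: H_x = T cos 41° = 1268.4 N.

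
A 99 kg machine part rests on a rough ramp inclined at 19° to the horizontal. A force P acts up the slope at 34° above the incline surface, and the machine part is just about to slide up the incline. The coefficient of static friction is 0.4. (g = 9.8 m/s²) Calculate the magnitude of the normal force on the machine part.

On the verge of sliding up the incline, friction equals μN and acts down the slope.
Perpendicular: N + P sin 34° = W cos 19° = 917.3 N.
Along incline: P cos 34° = W sin 19° + μN  with W sin 19° = 315.9 N.
Solving the pair for P and N: P = 648.6 N, N = 554.6 N (and f = μN = 221.9 N).

N ≈ 555 N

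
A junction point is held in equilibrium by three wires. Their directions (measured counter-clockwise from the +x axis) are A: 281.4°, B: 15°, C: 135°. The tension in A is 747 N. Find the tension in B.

Resolve: ΣF_x = 747 cos 281.4° + T_B cos 15° + T_C cos 135° = 0.
        ΣF_y = 747 sin 281.4° + T_B sin 15° + T_C sin 135° = 0.
The known terms sum to (147.7, -732.3) N, so 0.9659 T_B − 0.7071 T_C = -147.7 and 0.2588 T_B + 0.7071 T_C = 732.3.
Solving simultaneously: T_B = 477.3 N, T_C = 860.9 N.

T_B ≈ 477 N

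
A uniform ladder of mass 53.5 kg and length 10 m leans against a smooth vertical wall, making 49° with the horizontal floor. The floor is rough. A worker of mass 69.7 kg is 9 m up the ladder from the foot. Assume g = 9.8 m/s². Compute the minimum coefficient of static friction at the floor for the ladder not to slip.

ΣF_y = 0: N_floor = 53.5×9.8 + 69.7×9.8 = 1207.4 N.
Torques about the foot: N_wall · 10 sin 49° = 53.5×9.8×5 cos 49° + 69.7×9.8×9 cos 49° → N_wall = 762.28 N.
ΣF_x = 0: f_floor = N_wall = 762.28 N.
μ_min = f_floor / N_floor = 762.28 / 1207.4 = 0.6314.

μ_min ≈ 0.631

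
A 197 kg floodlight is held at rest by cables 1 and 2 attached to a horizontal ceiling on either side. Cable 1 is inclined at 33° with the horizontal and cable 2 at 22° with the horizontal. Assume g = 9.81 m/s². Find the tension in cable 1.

T_1 ≈ 2190 N

Weight W = 197 × 9.81 = 1933 N acts straight down.
Horizontal: T_1 cos 33° = T_2 cos 22°  →  T_2 = 0.9045 T_1.
Vertical: T_1 sin 33° + T_2 sin 22° = 1933.
Substituting the horizontal relation into the vertical equation gives 0.8835 T_1 = 1933, so T_1 = 2187 N.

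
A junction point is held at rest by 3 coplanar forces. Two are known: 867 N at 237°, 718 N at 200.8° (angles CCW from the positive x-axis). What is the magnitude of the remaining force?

Sum the known components: ΣF_x = -1143 N, ΣF_y = -982.1 N.
For equilibrium the remaining force must supply (−ΣF_x, −ΣF_y) = (1143, 982.1) N.
Magnitude = √((1143)² + (982.1)²) = 1507 N; direction = atan2(982.1, 1143) = 40.7°.

F ≈ 1510 N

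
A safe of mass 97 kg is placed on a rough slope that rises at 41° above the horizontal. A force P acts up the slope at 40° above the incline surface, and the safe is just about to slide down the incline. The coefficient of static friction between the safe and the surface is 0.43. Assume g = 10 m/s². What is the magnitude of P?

On the verge of sliding down the incline, friction equals μN and acts up the slope.
Perpendicular: N + P sin 40° = W cos 41° = 732.1 N.
Along incline: P cos 40° + μN = W sin 41° with W sin 41° = 636.4 N.
Solving the pair for P and N: P = 656.8 N, N = 309.9 N (and f = μN = 133.3 N).

P ≈ 657 N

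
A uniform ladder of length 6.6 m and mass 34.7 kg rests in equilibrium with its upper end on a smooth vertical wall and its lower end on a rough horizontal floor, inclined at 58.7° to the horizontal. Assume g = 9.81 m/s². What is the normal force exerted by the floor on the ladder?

ΣF_y = 0: N_floor = 34.7×9.81 = 340.41 N.

N_floor ≈ 340 N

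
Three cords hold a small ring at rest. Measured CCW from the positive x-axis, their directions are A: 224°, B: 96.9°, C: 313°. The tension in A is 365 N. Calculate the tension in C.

Resolve: ΣF_x = 365 cos 224° + T_B cos 96.9° + T_C cos 313° = 0.
        ΣF_y = 365 sin 224° + T_B sin 96.9° + T_C sin 313° = 0.
The known terms sum to (-262.6, -253.6) N, so -0.1201 T_B + 0.6820 T_C = 262.6 and 0.9928 T_B − 0.7314 T_C = 253.6.
Solving simultaneously: T_B = 619.4 N, T_C = 494.1 N.

T_C ≈ 494 N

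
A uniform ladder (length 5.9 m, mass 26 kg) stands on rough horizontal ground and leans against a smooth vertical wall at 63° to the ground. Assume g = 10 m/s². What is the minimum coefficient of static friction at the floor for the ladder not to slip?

ΣF_y = 0: N_floor = 26×10 = 260 N.
Torques about the foot: N_wall · 5.9 sin 63° = 26×10×2.95 cos 63° → N_wall = 66.238 N.
ΣF_x = 0: f_floor = N_wall = 66.238 N.
μ_min = f_floor / N_floor = 66.238 / 260 = 0.2548.

μ_min ≈ 0.255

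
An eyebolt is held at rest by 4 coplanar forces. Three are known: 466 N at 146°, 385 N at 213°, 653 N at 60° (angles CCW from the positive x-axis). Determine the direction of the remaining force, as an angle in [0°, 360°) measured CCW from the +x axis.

θ ≈ 302°

Sum the known components: ΣF_x = -382.7 N, ΣF_y = 616.4 N.
For equilibrium the remaining force must supply (−ΣF_x, −ΣF_y) = (382.7, -616.4) N.
Magnitude = √((382.7)² + (-616.4)²) = 725.6 N; direction = atan2(-616.4, 382.7) = 301.8°.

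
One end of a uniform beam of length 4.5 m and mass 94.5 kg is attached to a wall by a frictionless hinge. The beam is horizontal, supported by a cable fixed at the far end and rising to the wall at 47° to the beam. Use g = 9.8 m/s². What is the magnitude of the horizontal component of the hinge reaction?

H_x ≈ 432 N

Take torques about the hinge: T sin 47° · 4.5 = 94.5×9.8×2.25 = 2083.7 N·m.
So T = 2083.7 / (0.7314 × 4.5) = 633.14 N.
ΣF_x = 0: H_x = T cos 47° = 431.8 N.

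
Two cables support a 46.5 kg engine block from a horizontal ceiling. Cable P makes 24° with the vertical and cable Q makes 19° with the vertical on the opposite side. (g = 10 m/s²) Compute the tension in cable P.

Angles from the horizontal: cable P is 90° − 24° = 66°, cable Q is 90° − 19° = 71°.
Weight W = 46.5 × 10 = 465 N acts straight down.
Horizontal: T_P cos 66° = T_Q cos 71°  →  T_Q = 1.249 T_P.
Vertical: T_P sin 66° + T_Q sin 71° = 465.
Substituting the horizontal relation into the vertical equation gives 2.095 T_P = 465, so T_P = 222 N.

T_P ≈ 222 N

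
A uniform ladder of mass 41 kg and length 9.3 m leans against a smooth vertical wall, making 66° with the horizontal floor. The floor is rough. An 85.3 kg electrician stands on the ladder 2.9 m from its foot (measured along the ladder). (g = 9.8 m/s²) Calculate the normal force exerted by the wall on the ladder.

N_wall ≈ 206 N

Torques about the foot: N_wall · 9.3 sin 66° = 41×9.8×4.65 cos 66° + 85.3×9.8×2.9 cos 66° → N_wall = 205.5 N.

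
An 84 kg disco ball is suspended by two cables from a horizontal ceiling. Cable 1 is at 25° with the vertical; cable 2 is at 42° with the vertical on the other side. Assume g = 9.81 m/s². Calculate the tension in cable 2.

Angles from the horizontal: cable 1 is 90° − 25° = 65°, cable 2 is 90° − 42° = 48°.
Weight W = 84 × 9.81 = 824 N acts straight down.
Horizontal: T_1 cos 65° = T_2 cos 48°  →  T_1 = 1.583 T_2.
Vertical: T_1 sin 65° + T_2 sin 48° = 824.
Substituting the horizontal relation into the vertical equation gives 2.178 T_2 = 824, so T_2 = 378.3 N.

T_2 ≈ 378 N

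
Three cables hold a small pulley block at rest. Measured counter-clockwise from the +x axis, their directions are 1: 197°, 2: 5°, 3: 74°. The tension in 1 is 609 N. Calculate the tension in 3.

T_3 ≈ 136 N

Resolve: ΣF_x = 609 cos 197° + T_2 cos 5° + T_3 cos 74° = 0.
        ΣF_y = 609 sin 197° + T_2 sin 5° + T_3 sin 74° = 0.
The known terms sum to (-582.4, -178.1) N, so 0.9962 T_2 + 0.2756 T_3 = 582.4 and 0.0872 T_2 + 0.9613 T_3 = 178.1.
Solving simultaneously: T_2 = 547.1 N, T_3 = 135.6 N.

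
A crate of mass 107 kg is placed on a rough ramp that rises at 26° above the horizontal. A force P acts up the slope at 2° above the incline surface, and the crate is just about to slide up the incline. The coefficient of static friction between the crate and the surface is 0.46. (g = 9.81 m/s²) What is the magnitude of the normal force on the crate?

On the verge of sliding up the incline, friction equals μN and acts down the slope.
Perpendicular: N + P sin 2° = W cos 26° = 943.4 N.
Along incline: P cos 2° = W sin 26° + μN  with W sin 26° = 460.1 N.
Solving the pair for P and N: P = 880.5 N, N = 912.7 N (and f = μN = 419.8 N).

N ≈ 913 N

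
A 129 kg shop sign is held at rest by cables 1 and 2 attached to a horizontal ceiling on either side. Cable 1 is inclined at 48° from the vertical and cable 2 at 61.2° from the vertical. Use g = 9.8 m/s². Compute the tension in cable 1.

T_1 ≈ 1170 N

Angles from the horizontal: cable 1 is 90° − 48° = 42°, cable 2 is 90° − 61.2° = 28.8°.
Weight W = 129 × 9.8 = 1264 N acts straight down.
Horizontal: T_1 cos 42° = T_2 cos 28.8°  →  T_2 = 0.848 T_1.
Vertical: T_1 sin 42° + T_2 sin 28.8° = 1264.
Substituting the horizontal relation into the vertical equation gives 1.078 T_1 = 1264, so T_1 = 1173 N.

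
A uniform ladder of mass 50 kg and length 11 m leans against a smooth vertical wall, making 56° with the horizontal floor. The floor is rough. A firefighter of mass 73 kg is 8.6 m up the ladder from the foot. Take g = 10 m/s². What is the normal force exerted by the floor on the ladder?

ΣF_y = 0: N_floor = 50×10 + 73×10 = 1230 N.

N_floor ≈ 1230 N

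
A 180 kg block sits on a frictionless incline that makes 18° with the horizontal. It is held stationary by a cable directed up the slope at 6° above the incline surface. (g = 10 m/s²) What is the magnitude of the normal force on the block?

N ≈ 1650 N

Take axes along and perpendicular to the incline. Weight components: W sin 18° = 556.2 N down-slope, W cos 18° = 1712 N into the surface.
Along incline: T cos 6° = W sin 18° → T = 559.3 N.
Perpendicular: N = W cos 18° − T sin 6° = 1653 N.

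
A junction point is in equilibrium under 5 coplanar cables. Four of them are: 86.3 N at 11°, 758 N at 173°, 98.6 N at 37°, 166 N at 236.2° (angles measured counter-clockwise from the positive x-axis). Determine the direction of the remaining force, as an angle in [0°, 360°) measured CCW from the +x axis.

θ ≈ 357°

Sum the known components: ΣF_x = -681.2 N, ΣF_y = 30.24 N.
For equilibrium the remaining force must supply (−ΣF_x, −ΣF_y) = (681.2, -30.24) N.
Magnitude = √((681.2)² + (-30.24)²) = 681.9 N; direction = atan2(-30.24, 681.2) = 357.5°.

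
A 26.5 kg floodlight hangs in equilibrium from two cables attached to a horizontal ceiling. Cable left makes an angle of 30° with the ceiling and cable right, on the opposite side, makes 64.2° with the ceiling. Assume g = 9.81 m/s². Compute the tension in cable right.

Weight W = 26.5 × 9.81 = 260 N acts straight down.
Horizontal: T_left cos 30° = T_right cos 64.2°  →  T_left = 0.5026 T_right.
Vertical: T_left sin 30° + T_right sin 64.2° = 260.
Substituting the horizontal relation into the vertical equation gives 1.152 T_right = 260, so T_right = 225.7 N.

T_right ≈ 226 N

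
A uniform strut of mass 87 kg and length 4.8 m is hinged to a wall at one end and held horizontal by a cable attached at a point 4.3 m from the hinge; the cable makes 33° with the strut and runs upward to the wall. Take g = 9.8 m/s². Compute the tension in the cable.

T ≈ 874 N

Take torques about the hinge: T sin 33° · 4.3 = 87×9.8×2.4 = 2046.2 N·m.
So T = 2046.2 / (0.5446 × 4.3) = 873.73 N.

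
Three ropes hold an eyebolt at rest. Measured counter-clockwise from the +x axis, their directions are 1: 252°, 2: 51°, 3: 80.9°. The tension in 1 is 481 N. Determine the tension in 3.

Resolve: ΣF_x = 481 cos 252° + T_2 cos 51° + T_3 cos 80.9° = 0.
        ΣF_y = 481 sin 252° + T_2 sin 51° + T_3 sin 80.9° = 0.
The known terms sum to (-148.6, -457.5) N, so 0.6293 T_2 + 0.1582 T_3 = 148.6 and 0.7771 T_2 + 0.9874 T_3 = 457.5.
Solving simultaneously: T_2 = 149.3 N, T_3 = 345.8 N.

T_3 ≈ 346 N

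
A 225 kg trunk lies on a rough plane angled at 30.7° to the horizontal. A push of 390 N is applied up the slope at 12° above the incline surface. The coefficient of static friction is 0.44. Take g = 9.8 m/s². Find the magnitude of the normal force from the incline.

N ≈ 1810 N

Axes along / perpendicular to the incline. W sin 30.7° = 1126 N down-slope; W cos 30.7° = 1896 N into the surface.
Perpendicular: N = W cos 30.7° − P sin 12° = 1896 − 81.09 = 1815 N.
Along incline: P cos 12° + f = W sin 30.7° (friction acts up-slope) → f = 1126 − 381.5 = 744.3 N.
|f| = 744.3 N ≤ μN = 798.6 N, so the trunk is indeed static.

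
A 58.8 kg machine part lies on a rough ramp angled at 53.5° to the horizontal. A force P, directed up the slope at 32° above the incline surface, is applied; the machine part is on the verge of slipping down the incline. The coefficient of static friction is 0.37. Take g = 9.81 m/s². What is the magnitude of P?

P ≈ 516 N

On the verge of sliding down the incline, friction equals μN and acts up the slope.
Perpendicular: N + P sin 32° = W cos 53.5° = 343.1 N.
Along incline: P cos 32° + μN = W sin 53.5° with W sin 53.5° = 463.7 N.
Solving the pair for P and N: P = 516.5 N, N = 69.42 N (and f = μN = 25.68 N).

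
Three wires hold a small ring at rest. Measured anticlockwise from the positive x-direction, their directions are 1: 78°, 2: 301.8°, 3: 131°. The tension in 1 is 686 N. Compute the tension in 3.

Resolve: ΣF_x = 686 cos 78° + T_2 cos 301.8° + T_3 cos 131° = 0.
        ΣF_y = 686 sin 78° + T_2 sin 301.8° + T_3 sin 131° = 0.
The known terms sum to (142.6, 671) N, so 0.5270 T_2 − 0.6561 T_3 = -142.6 and -0.8499 T_2 + 0.7547 T_3 = -671.
Solving simultaneously: T_2 = 3427 N, T_3 = 2970 N.

T_3 ≈ 2970 N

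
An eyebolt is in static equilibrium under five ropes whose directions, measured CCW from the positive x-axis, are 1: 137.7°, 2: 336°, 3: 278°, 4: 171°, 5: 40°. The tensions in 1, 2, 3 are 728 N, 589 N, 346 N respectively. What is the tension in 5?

Resolve: ΣF_x = 728 cos 137.7° + 589 cos 336° + 346 cos 278° + T_4 cos 171° + T_5 cos 40° = 0.
        ΣF_y = 728 sin 137.7° + 589 sin 336° + 346 sin 278° + T_4 sin 171° + T_5 sin 40° = 0.
The known terms sum to (47.78, -92.25) N, so -0.9877 T_4 + 0.7660 T_5 = -47.78 and 0.1564 T_4 + 0.6428 T_5 = 92.25.
Solving simultaneously: T_4 = 134.3 N, T_5 = 110.8 N.

T_5 ≈ 111 N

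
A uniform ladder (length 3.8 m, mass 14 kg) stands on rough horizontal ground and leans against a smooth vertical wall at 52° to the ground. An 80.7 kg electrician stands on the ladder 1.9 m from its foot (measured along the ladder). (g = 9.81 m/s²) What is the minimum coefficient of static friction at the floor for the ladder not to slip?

μ_min ≈ 0.391

ΣF_y = 0: N_floor = 14×9.81 + 80.7×9.81 = 929.01 N.
Torques about the foot: N_wall · 3.8 sin 52° = 14×9.81×1.9 cos 52° + 80.7×9.81×1.9 cos 52° → N_wall = 362.91 N.
ΣF_x = 0: f_floor = N_wall = 362.91 N.
μ_min = f_floor / N_floor = 362.91 / 929.01 = 0.3906.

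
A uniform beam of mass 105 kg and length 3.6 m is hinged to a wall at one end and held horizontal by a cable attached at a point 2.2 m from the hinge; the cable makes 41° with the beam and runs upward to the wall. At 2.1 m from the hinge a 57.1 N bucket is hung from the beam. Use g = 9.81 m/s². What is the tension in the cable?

Take torques about the hinge: T sin 41° · 2.2 = 105×9.81×1.8 + 57.1×2.1 = 1974 N·m.
So T = 1974 / (0.6561 × 2.2) = 1367.7 N.

T ≈ 1370 N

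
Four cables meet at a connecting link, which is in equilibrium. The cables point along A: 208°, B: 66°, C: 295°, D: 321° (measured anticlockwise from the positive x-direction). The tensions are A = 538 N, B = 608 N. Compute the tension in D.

T_D ≈ 179 N

Resolve: ΣF_x = 538 cos 208° + 608 cos 66° + T_C cos 295° + T_D cos 321° = 0.
        ΣF_y = 538 sin 208° + 608 sin 66° + T_C sin 295° + T_D sin 321° = 0.
The known terms sum to (-227.7, 302.9) N, so 0.4226 T_C + 0.7771 T_D = 227.7 and -0.9063 T_C − 0.6293 T_D = -302.9.
Solving simultaneously: T_C = 210 N, T_D = 178.8 N.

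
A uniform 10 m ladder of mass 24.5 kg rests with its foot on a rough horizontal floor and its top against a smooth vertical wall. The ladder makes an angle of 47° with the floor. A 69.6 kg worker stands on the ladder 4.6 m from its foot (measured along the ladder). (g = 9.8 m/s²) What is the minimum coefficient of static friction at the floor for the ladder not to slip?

ΣF_y = 0: N_floor = 24.5×9.8 + 69.6×9.8 = 922.18 N.
Torques about the foot: N_wall · 10 sin 47° = 24.5×9.8×5 cos 47° + 69.6×9.8×4.6 cos 47° → N_wall = 404.53 N.
ΣF_x = 0: f_floor = N_wall = 404.53 N.
μ_min = f_floor / N_floor = 404.53 / 922.18 = 0.4387.

μ_min ≈ 0.439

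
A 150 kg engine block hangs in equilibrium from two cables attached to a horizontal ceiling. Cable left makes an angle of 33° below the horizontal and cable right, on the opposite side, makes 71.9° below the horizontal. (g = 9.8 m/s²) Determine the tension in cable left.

Weight W = 150 × 9.8 = 1470 N acts straight down.
Horizontal: T_left cos 33° = T_right cos 71.9°  →  T_right = 2.699 T_left.
Vertical: T_left sin 33° + T_right sin 71.9° = 1470.
Substituting the horizontal relation into the vertical equation gives 3.111 T_left = 1470, so T_left = 472.6 N.

T_left ≈ 473 N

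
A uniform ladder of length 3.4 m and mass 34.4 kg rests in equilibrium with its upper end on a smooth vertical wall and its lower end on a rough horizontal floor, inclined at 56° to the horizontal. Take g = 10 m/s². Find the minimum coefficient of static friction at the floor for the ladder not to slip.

ΣF_y = 0: N_floor = 34.4×10 = 344 N.
Torques about the foot: N_wall · 3.4 sin 56° = 34.4×10×1.7 cos 56° → N_wall = 116.02 N.
ΣF_x = 0: f_floor = N_wall = 116.02 N.
μ_min = f_floor / N_floor = 116.02 / 344 = 0.3373.

μ_min ≈ 0.337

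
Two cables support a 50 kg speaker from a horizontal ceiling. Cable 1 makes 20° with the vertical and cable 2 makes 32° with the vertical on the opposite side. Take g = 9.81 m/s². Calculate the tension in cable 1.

T_1 ≈ 330 N

Angles from the horizontal: cable 1 is 90° − 20° = 70°, cable 2 is 90° − 32° = 58°.
Weight W = 50 × 9.81 = 490.5 N acts straight down.
Horizontal: T_1 cos 70° = T_2 cos 58°  →  T_2 = 0.6454 T_1.
Vertical: T_1 sin 70° + T_2 sin 58° = 490.5.
Substituting the horizontal relation into the vertical equation gives 1.487 T_1 = 490.5, so T_1 = 329.9 N.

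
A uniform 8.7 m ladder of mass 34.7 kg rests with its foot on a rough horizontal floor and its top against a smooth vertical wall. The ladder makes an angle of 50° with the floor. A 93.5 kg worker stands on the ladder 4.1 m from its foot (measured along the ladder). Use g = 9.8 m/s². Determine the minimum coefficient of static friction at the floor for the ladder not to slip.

μ_min ≈ 0.402

ΣF_y = 0: N_floor = 34.7×9.8 + 93.5×9.8 = 1256.4 N.
Torques about the foot: N_wall · 8.7 sin 50° = 34.7×9.8×4.35 cos 50° + 93.5×9.8×4.1 cos 50° → N_wall = 505.01 N.
ΣF_x = 0: f_floor = N_wall = 505.01 N.
μ_min = f_floor / N_floor = 505.01 / 1256.4 = 0.402.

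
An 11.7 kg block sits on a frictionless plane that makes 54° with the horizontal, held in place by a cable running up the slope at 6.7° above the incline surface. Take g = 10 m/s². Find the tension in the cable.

T ≈ 95.3 N

Take axes along and perpendicular to the incline. Weight components: W sin 54° = 94.65 N down-slope, W cos 54° = 68.77 N into the surface.
Along incline: T cos 6.7° = W sin 54° → T = 95.31 N.
Perpendicular: N = W cos 54° − T sin 6.7° = 57.65 N.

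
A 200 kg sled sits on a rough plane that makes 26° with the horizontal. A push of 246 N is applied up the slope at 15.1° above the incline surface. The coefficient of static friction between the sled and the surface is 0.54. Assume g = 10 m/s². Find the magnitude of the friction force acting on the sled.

Axes along / perpendicular to the incline. W sin 26° = 876.7 N down-slope; W cos 26° = 1798 N into the surface.
Perpendicular: N = W cos 26° − P sin 15.1° = 1798 − 64.08 = 1734 N.
Along incline: P cos 15.1° + f = W sin 26° (friction acts up-slope) → f = 876.7 − 237.5 = 639.2 N.
|f| = 639.2 N ≤ μN = 936.1 N, so the sled is indeed static.

f ≈ 639 N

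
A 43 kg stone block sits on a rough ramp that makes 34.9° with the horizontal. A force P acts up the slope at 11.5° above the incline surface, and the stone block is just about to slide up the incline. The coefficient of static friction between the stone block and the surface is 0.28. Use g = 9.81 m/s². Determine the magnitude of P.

P ≈ 327 N

On the verge of sliding up the incline, friction equals μN and acts down the slope.
Perpendicular: N + P sin 11.5° = W cos 34.9° = 346 N.
Along incline: P cos 11.5° = W sin 34.9° + μN  with W sin 34.9° = 241.3 N.
Solving the pair for P and N: P = 326.5 N, N = 280.9 N (and f = μN = 78.64 N).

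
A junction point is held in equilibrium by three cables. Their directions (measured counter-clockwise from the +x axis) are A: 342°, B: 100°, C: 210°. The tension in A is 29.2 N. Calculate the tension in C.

Resolve: ΣF_x = 29.2 cos 342° + T_B cos 100° + T_C cos 210° = 0.
        ΣF_y = 29.2 sin 342° + T_B sin 100° + T_C sin 210° = 0.
The known terms sum to (27.77, -9.023) N, so -0.1736 T_B − 0.8660 T_C = -27.77 and 0.9848 T_B − 0.5000 T_C = 9.023.
Solving simultaneously: T_B = 23.09 N, T_C = 27.44 N.

T_C ≈ 27.4 N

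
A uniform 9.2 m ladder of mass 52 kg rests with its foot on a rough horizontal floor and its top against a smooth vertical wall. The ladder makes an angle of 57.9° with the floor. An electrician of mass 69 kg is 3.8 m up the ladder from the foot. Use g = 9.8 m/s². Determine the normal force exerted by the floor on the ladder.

N_floor ≈ 1190 N

ΣF_y = 0: N_floor = 52×9.8 + 69×9.8 = 1185.8 N.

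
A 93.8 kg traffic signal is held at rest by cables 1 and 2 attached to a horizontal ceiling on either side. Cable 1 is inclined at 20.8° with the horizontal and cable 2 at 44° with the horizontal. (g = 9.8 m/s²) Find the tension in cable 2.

T_2 ≈ 950 N

Weight W = 93.8 × 9.8 = 919.2 N acts straight down.
Horizontal: T_1 cos 20.8° = T_2 cos 44°  →  T_1 = 0.7695 T_2.
Vertical: T_1 sin 20.8° + T_2 sin 44° = 919.2.
Substituting the horizontal relation into the vertical equation gives 0.9679 T_2 = 919.2, so T_2 = 949.7 N.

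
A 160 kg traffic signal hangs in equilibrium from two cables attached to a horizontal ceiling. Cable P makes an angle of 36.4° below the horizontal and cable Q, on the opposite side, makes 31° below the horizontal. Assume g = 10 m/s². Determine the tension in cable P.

T_P ≈ 1490 N

Weight W = 160 × 10 = 1600 N acts straight down.
Horizontal: T_P cos 36.4° = T_Q cos 31°  →  T_Q = 0.939 T_P.
Vertical: T_P sin 36.4° + T_Q sin 31° = 1600.
Substituting the horizontal relation into the vertical equation gives 1.077 T_P = 1600, so T_P = 1486 N.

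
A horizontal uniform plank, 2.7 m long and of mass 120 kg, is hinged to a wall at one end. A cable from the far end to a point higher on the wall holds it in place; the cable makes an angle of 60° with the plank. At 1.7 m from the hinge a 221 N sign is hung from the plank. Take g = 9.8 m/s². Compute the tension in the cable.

Take torques about the hinge: T sin 60° · 2.7 = 120×9.8×1.35 + 221×1.7 = 1963.3 N·m.
So T = 1963.3 / (0.8660 × 2.7) = 839.64 N.

T ≈ 840 N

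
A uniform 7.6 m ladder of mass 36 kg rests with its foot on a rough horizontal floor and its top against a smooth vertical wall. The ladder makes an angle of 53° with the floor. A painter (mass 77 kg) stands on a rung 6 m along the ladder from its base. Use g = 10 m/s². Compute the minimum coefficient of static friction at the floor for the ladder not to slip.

ΣF_y = 0: N_floor = 36×10 + 77×10 = 1130 N.
Torques about the foot: N_wall · 7.6 sin 53° = 36×10×3.8 cos 53° + 77×10×6 cos 53° → N_wall = 593.72 N.
ΣF_x = 0: f_floor = N_wall = 593.72 N.
μ_min = f_floor / N_floor = 593.72 / 1130 = 0.5254.

μ_min ≈ 0.525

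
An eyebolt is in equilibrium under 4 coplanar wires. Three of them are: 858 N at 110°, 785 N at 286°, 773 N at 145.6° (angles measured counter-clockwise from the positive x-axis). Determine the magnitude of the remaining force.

F ≈ 866 N

Sum the known components: ΣF_x = -714.9 N, ΣF_y = 488.4 N.
For equilibrium the remaining force must supply (−ΣF_x, −ΣF_y) = (714.9, -488.4) N.
Magnitude = √((714.9)² + (-488.4)²) = 865.8 N; direction = atan2(-488.4, 714.9) = 325.7°.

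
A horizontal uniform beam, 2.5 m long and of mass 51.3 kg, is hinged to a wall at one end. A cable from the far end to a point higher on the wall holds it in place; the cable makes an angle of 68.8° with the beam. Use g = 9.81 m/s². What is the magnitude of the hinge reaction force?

Take torques about the hinge: T sin 68.8° · 2.5 = 51.3×9.81×1.25 = 629.07 N·m.
So T = 629.07 / (0.9323 × 2.5) = 269.89 N.
ΣF_x = 0: H_x = T cos 68.8° = 97.599 N.
ΣF_y = 0: H_y = (51.3×9.81) − T sin 68.8° = 503.25 − 251.63 = 251.63 N.
|H| = √(H_x² + H_y²) = √((97.599)² + (251.63)²) = 269.89 N.

|H| ≈ 270 N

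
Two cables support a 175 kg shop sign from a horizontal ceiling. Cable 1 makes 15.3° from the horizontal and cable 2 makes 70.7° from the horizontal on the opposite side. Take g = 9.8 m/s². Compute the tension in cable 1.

Weight W = 175 × 9.8 = 1715 N acts straight down.
Horizontal: T_1 cos 15.3° = T_2 cos 70.7°  →  T_2 = 2.918 T_1.
Vertical: T_1 sin 15.3° + T_2 sin 70.7° = 1715.
Substituting the horizontal relation into the vertical equation gives 3.018 T_1 = 1715, so T_1 = 568.2 N.

T_1 ≈ 568 N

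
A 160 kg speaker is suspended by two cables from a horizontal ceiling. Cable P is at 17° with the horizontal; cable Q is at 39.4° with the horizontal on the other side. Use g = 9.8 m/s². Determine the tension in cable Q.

T_Q ≈ 1800 N

Weight W = 160 × 9.8 = 1568 N acts straight down.
Horizontal: T_P cos 17° = T_Q cos 39.4°  →  T_P = 0.808 T_Q.
Vertical: T_P sin 17° + T_Q sin 39.4° = 1568.
Substituting the horizontal relation into the vertical equation gives 0.871 T_Q = 1568, so T_Q = 1800 N.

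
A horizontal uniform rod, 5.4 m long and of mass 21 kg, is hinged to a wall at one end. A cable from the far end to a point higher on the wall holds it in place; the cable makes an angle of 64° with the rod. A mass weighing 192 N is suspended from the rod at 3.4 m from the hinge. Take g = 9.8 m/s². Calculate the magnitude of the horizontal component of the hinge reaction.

Take torques about the hinge: T sin 64° · 5.4 = 21×9.8×2.7 + 192×3.4 = 1208.5 N·m.
So T = 1208.5 / (0.8988 × 5.4) = 248.99 N.
ΣF_x = 0: H_x = T cos 64° = 109.15 N.

H_x ≈ 109 N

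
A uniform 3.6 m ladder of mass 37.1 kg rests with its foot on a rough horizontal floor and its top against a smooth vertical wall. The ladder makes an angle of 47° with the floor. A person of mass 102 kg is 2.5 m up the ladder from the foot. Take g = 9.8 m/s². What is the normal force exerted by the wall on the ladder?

Torques about the foot: N_wall · 3.6 sin 47° = 37.1×9.8×1.8 cos 47° + 102×9.8×2.5 cos 47° → N_wall = 816.84 N.

N_wall ≈ 817 N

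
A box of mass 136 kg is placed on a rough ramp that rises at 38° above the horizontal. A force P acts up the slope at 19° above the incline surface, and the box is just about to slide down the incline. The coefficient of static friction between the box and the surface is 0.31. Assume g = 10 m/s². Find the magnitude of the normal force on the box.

N ≈ 877 N

On the verge of sliding down the incline, friction equals μN and acts up the slope.
Perpendicular: N + P sin 19° = W cos 38° = 1072 N.
Along incline: P cos 19° + μN = W sin 38° with W sin 38° = 837.3 N.
Solving the pair for P and N: P = 598 N, N = 877 N (and f = μN = 271.9 N).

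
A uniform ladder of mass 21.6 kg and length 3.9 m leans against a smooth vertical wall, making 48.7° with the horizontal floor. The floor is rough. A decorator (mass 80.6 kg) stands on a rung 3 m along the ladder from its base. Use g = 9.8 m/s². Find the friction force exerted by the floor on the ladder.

Torques about the foot: N_wall · 3.9 sin 48.7° = 21.6×9.8×1.95 cos 48.7° + 80.6×9.8×3 cos 48.7° → N_wall = 626.77 N.
ΣF_x = 0: f_floor = N_wall = 626.77 N.

f ≈ 627 N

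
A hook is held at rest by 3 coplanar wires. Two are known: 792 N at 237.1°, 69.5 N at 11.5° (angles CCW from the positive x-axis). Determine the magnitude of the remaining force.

F ≈ 745 N

Sum the known components: ΣF_x = -362.1 N, ΣF_y = -651.1 N.
For equilibrium the remaining force must supply (−ΣF_x, −ΣF_y) = (362.1, 651.1) N.
Magnitude = √((362.1)² + (651.1)²) = 745 N; direction = atan2(651.1, 362.1) = 60.9°.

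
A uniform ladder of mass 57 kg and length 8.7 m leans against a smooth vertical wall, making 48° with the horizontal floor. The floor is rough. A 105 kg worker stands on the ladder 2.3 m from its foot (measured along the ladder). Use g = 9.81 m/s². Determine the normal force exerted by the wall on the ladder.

N_wall ≈ 497 N

Torques about the foot: N_wall · 8.7 sin 48° = 57×9.81×4.35 cos 48° + 105×9.81×2.3 cos 48° → N_wall = 496.93 N.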